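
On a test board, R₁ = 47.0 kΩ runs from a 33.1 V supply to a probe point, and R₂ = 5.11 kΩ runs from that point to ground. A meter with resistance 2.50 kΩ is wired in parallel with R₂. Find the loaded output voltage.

The load sits in parallel with R₂: R₂‖R_L = (5.11 × 2.50) / (5.11 + 2.50) = 1.679 kΩ.
V_out = 33.1 × 1.679 / (47.0 + 1.679) = 33.1 × 1.679/48.68 = 1.14 V.
(Unloaded it would have been 3.25 V.)

V_out ≈ 1.14 V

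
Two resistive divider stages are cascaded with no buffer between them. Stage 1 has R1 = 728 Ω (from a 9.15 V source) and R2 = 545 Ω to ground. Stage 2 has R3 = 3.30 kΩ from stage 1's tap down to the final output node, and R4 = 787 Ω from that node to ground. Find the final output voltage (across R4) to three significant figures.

Stage 2 presents R3+R4 = 4087 Ω as a load on stage 1's tap.
Stage 1's lower leg becomes R2‖(R3+R4) = 480.9 Ω, so V_mid = 9.15 × 480.9/1209 = 3.640 V.
Stage 2 is itself unloaded: V_out = V_mid × R4/(R3+R4) = 3.640 × 787/4087 = 0.701 V.

V_out ≈ 0.701 V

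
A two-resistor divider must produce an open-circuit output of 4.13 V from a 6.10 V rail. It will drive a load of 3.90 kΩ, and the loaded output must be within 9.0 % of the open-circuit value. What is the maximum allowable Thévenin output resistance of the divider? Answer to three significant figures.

R_th ≤ 386 Ω

Loading drop = R_th/(R_th + R_L) ≤ 0.0900, so R_th ≤ R_L · ε/(1−ε) = 3.90 kΩ × 0.0900/0.9100 = 386 Ω.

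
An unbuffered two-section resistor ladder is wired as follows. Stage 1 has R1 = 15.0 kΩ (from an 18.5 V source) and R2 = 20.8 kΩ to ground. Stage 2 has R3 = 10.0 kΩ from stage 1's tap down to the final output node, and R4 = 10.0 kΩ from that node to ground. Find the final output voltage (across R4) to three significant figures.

V_out ≈ 3.74 V

Stage 2 presents R3+R4 = 20.00 kΩ as a load on stage 1's tap.
Stage 1's lower leg becomes R2‖(R3+R4) = 10.20 kΩ, so V_mid = 18.5 × 10.20/25.20 = 7.486 V.
Stage 2 is itself unloaded: V_out = V_mid × R4/(R3+R4) = 7.486 × 10.0/20.00 = 3.74 V.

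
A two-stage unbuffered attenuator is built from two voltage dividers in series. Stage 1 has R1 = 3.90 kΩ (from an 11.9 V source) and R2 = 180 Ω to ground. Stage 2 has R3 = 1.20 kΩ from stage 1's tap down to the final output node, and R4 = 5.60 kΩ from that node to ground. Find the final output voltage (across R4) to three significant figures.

V_out ≈ 0.422 V

Stage 2 presents R3+R4 = 6800 Ω as a load on stage 1's tap.
Stage 1's lower leg becomes R2‖(R3+R4) = 175.4 Ω, so V_mid = 11.9 × 175.4/4075 = 0.5120 V.
Stage 2 is itself unloaded: V_out = V_mid × R4/(R3+R4) = 0.5120 × 5600/6800 = 0.422 V.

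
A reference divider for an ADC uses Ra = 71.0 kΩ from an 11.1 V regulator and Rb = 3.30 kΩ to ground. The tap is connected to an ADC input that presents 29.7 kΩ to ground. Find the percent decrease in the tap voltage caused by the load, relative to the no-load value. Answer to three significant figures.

9.60 %

Unloaded V = 11.1 × 3.30/74.30 = 0.49300 V.
Loaded: Rb‖R_L = 2.970 kΩ, giving V = 11.1 × 2.970/73.97 = 0.44568 V.
Drop = (0.49300 − 0.44568) / 0.49300 = 9.60 %.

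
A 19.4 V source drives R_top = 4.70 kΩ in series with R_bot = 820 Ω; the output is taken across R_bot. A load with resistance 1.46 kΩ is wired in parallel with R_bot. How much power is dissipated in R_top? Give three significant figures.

Total resistance from the source is R_top + (R_bot‖R_L) = 5225 Ω, so I = 19.4/5225 Ω = 3.713 mA.
P = I²·R_top = (3.713 mA)² × 4.70 kΩ = 64.8 mW.

P ≈ 64.8 mW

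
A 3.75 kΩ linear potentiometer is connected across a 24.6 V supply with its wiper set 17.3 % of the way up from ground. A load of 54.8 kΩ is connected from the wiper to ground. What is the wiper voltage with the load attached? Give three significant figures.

V ≈ 4.21 V

The wiper splits the pot into (1−α)R = 3101 Ω above and αR = 648.8 Ω below.
Lower section ‖ load = 641.2 Ω.
V_wiper = 24.6 × 641.2/(3101 + 641.2) = 4.21 V.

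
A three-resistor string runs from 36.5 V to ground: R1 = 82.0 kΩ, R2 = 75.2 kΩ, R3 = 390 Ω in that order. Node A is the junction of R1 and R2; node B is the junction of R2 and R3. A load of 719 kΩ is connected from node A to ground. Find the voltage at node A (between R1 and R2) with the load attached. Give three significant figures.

V ≈ 16.6 V

Below node A the series string R2+R3 = 75590 Ω sits in parallel with the 719000 Ω load: 68400 Ω.
V_A = 36.5 × 68400/(82000 + 68400) = 16.6 V.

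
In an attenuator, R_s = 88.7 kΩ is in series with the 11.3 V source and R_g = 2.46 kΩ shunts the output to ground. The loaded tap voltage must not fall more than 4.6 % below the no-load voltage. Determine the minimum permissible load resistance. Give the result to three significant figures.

Output resistance R_th = R_s‖R_g = (88.7 × 2.46)/91.16 = 2.394 kΩ.
The fractional drop is R_th/(R_th + R_L); requiring this ≤ 0.0460 gives R_L ≥ R_th(1/0.0460 − 1) = 2.394 × 20.74 = 49.6 kΩ.

R_L(min) ≈ 49.6 kΩ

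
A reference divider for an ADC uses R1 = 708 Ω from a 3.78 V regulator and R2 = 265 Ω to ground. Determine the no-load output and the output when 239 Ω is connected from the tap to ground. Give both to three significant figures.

Open-circuit: V = 3.78 × 265/(708 + 265) = 1.03 V.
With the load, R2 becomes R2‖R_L = 125.7 Ω, so V = 3.78 × 125.7/833.7 = 0.570 V.

Unloaded: 1.03 V; loaded: 0.570 V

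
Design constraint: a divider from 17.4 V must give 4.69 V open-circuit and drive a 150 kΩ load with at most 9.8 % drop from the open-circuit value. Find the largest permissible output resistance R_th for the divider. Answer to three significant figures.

R_th ≤ 16.3 kΩ

Loading drop = R_th/(R_th + R_L) ≤ 0.0980, so R_th ≤ R_L · ε/(1−ε) = 150 kΩ × 0.0980/0.9020 = 16.3 kΩ.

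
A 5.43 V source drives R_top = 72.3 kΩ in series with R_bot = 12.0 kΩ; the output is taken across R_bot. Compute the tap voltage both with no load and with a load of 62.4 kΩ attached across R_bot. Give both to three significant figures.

Open-circuit: V = 5.43 × 12.0/(72.3 + 12.0) = 0.773 V.
With the load, R_bot becomes R_bot‖R_L = 10.06 kΩ, so V = 5.43 × 10.06/82.36 = 0.664 V.

Unloaded: 0.773 V; loaded: 0.664 V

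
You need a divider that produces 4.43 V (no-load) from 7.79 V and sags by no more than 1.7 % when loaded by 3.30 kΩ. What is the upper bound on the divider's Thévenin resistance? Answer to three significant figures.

Loading drop = R_th/(R_th + R_L) ≤ 0.0170, so R_th ≤ R_L · ε/(1−ε) = 3.30 kΩ × 0.0170/0.9830 = 57.1 Ω.
(Any R1, R2 with R2/(R1+R2) = 0.569 and R1‖R2 ≤ 57.1 Ω will meet the spec.)

R_th ≤ 57.1 Ω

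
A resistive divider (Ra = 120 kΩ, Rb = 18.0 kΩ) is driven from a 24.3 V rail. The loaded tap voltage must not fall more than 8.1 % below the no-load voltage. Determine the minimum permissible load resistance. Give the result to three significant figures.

Output resistance R_th = Ra‖Rb = (120 × 18.0)/138.0 = 15.65 kΩ.
The fractional drop is R_th/(R_th + R_L); requiring this ≤ 0.0810 gives R_L ≥ R_th(1/0.0810 − 1) = 15.65 × 11.35 = 178 kΩ.

R_L(min) ≈ 178 kΩ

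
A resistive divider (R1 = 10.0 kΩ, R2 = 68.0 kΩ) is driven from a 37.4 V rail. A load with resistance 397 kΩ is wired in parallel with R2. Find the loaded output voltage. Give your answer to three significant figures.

V_out ≈ 31.9 V

The load sits in parallel with R2: R2‖R_L = (68.0 × 397) / (68.0 + 397) = 58.06 kΩ.
V_out = 37.4 × 58.06 / (10.0 + 58.06) = 37.4 × 58.06/68.06 = 31.9 V.
(Unloaded it would have been 32.6 V.)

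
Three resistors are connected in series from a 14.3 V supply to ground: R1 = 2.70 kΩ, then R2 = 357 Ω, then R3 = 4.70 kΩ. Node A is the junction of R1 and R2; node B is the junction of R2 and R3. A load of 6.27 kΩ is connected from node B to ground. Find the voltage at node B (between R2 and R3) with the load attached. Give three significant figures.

At node B, R3 is in parallel with the load: R3‖R_L = 2686 Ω.
Below node A the resistance is R2 + (R3‖R_L) = 3043 Ω, so V_A = 14.3 × 3043/5743 = 7.577 V.
Then V_B = V_A × (R3‖R_L)/(R2 + R3‖R_L) = 7.577 × 2686/3043 = 6.69 V.

V ≈ 6.69 V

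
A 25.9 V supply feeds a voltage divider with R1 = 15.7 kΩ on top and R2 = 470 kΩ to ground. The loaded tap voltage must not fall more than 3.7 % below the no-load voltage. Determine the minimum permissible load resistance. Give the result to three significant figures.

Output resistance R_th = R1‖R2 = (15.7 × 470)/485.7 = 15.19 kΩ.
The fractional drop is R_th/(R_th + R_L); requiring this ≤ 0.0370 gives R_L ≥ R_th(1/0.0370 − 1) = 15.19 × 26.03 = 395 kΩ.

R_L(min) ≈ 395 kΩ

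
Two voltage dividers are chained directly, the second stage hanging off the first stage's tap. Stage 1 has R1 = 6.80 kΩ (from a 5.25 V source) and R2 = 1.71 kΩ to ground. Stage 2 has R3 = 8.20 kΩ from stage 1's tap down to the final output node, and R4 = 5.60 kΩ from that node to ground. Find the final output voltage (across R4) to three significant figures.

Stage 2 presents R3+R4 = 13.80 kΩ as a load on stage 1's tap.
Stage 1's lower leg becomes R2‖(R3+R4) = 1.521 kΩ, so V_mid = 5.25 × 1.521/8.321 = 0.9599 V.
Stage 2 is itself unloaded: V_out = V_mid × R4/(R3+R4) = 0.9599 × 5.60/13.80 = 0.390 V.

V_out ≈ 0.390 V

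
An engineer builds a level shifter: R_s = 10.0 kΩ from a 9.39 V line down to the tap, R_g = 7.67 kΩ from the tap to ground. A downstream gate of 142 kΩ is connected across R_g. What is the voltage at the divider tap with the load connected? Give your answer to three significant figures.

V_out ≈ 3.96 V

The load sits in parallel with R_g: R_g‖R_L = (7.67 × 142) / (7.67 + 142) = 7.277 kΩ.
V_out = 9.39 × 7.277 / (10.0 + 7.277) = 9.39 × 7.277/17.28 = 3.96 V.
(Unloaded it would have been 4.08 V.)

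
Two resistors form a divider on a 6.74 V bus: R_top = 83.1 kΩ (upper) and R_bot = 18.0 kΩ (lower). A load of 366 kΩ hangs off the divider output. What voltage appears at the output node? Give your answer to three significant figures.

The load sits in parallel with R_bot: R_bot‖R_L = (18.0 × 366) / (18.0 + 366) = 17.16 kΩ.
V_out = 6.74 × 17.16 / (83.1 + 17.16) = 6.74 × 17.16/100.3 = 1.15 V.
(Unloaded it would have been 1.20 V.)

V_out ≈ 1.15 V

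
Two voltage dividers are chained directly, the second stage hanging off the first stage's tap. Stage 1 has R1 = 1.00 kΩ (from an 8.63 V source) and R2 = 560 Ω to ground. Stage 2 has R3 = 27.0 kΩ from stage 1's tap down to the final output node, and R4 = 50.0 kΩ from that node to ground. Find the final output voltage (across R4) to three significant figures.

V_out ≈ 2.00 V

Stage 2 presents R3+R4 = 77000 Ω as a load on stage 1's tap.
Stage 1's lower leg becomes R2‖(R3+R4) = 556.0 Ω, so V_mid = 8.63 × 556.0/1556 = 3.084 V.
Stage 2 is itself unloaded: V_out = V_mid × R4/(R3+R4) = 3.084 × 50000/77000 = 2.00 V.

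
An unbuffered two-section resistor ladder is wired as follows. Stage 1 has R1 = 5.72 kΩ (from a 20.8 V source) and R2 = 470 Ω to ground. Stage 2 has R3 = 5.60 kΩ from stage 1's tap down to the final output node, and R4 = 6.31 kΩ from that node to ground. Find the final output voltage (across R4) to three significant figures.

V_out ≈ 0.807 V

Stage 2 presents R3+R4 = 11910 Ω as a load on stage 1's tap.
Stage 1's lower leg becomes R2‖(R3+R4) = 452.2 Ω, so V_mid = 20.8 × 452.2/6172 = 1.524 V.
Stage 2 is itself unloaded: V_out = V_mid × R4/(R3+R4) = 1.524 × 6310/11910 = 0.807 V.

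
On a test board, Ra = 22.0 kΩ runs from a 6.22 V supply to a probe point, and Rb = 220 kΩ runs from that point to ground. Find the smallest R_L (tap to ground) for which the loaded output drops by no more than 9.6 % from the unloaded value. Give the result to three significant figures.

R_L(min) ≈ 188 kΩ

Output resistance R_th = Ra‖Rb = (22.0 × 220)/242.0 = 20.00 kΩ.
The fractional drop is R_th/(R_th + R_L); requiring this ≤ 0.0960 gives R_L ≥ R_th(1/0.0960 − 1) = 20.00 × 9.417 = 188 kΩ.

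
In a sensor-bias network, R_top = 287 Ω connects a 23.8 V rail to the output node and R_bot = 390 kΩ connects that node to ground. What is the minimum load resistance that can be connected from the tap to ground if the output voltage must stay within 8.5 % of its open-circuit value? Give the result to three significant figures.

Output resistance R_th = R_top‖R_bot = (287 × 390000)/390300 = 286.8 Ω.
The fractional drop is R_th/(R_th + R_L); requiring this ≤ 0.0850 gives R_L ≥ R_th(1/0.0850 − 1) = 286.8 × 10.76 = 3.09 kΩ.

R_L(min) ≈ 3.09 kΩ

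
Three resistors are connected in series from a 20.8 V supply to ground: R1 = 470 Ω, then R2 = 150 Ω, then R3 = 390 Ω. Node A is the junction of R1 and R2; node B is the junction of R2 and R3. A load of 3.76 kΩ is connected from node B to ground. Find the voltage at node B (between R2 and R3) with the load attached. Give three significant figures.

V ≈ 7.55 V

At node B, R3 is in parallel with the load: R3‖R_L = 353.3 Ω.
Below node A the resistance is R2 + (R3‖R_L) = 503.3 Ω, so V_A = 20.8 × 503.3/973.3 = 10.76 V.
Then V_B = V_A × (R3‖R_L)/(R2 + R3‖R_L) = 10.76 × 353.3/503.3 = 7.55 V.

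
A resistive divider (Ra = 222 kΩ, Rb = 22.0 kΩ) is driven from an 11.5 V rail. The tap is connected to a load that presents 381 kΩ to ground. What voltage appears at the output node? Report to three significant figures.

V_out ≈ 0.985 V

The load sits in parallel with Rb: Rb‖R_L = (22.0 × 381) / (22.0 + 381) = 20.80 kΩ.
V_out = 11.5 × 20.80 / (222 + 20.80) = 11.5 × 20.80/242.8 = 0.985 V.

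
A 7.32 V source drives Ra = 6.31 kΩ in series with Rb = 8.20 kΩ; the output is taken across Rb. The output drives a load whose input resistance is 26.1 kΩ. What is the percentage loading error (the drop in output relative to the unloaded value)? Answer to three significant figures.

The divider's output (Thévenin) resistance is Ra‖Rb = 3.566 kΩ.
Fractional drop under load = R_th/(R_th + R_L) = 3.566 / (3.566 + 26.1) = 0.1202.
So the output falls by 12.0 %.

12.0 %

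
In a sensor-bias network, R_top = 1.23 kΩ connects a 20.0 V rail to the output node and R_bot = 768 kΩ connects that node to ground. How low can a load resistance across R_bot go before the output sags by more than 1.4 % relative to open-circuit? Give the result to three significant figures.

Output resistance R_th = R_top‖R_bot = (1.23 × 768)/769.2 = 1.228 kΩ.
The fractional drop is R_th/(R_th + R_L); requiring this ≤ 0.0140 gives R_L ≥ R_th(1/0.0140 − 1) = 1.228 × 70.43 = 86.5 kΩ.

R_L(min) ≈ 86.5 kΩ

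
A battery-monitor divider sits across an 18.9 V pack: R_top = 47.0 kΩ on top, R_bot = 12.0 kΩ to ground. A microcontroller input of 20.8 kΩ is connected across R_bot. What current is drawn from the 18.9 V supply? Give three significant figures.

I ≈ 0.346 mA

R_bot‖R_L = 7.610 kΩ, so the source sees R_top + R_bot‖R_L = 54.61 kΩ.
I = 18.9 V / 54.61 kΩ = 0.346 mA.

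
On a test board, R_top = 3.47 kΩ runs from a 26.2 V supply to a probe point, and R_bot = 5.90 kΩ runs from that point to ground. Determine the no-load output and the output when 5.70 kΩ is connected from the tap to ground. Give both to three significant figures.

Open-circuit: V = 26.2 × 5.90/(3.47 + 5.90) = 16.5 V.
With the load, R_bot becomes R_bot‖R_L = 2.899 kΩ, so V = 26.2 × 2.899/6.369 = 11.9 V.

Unloaded: 16.5 V; loaded: 11.9 V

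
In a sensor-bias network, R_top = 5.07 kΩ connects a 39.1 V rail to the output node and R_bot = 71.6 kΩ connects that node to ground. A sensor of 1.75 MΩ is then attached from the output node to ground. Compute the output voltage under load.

V_out ≈ 36.4 V

The load sits in parallel with R_bot: R_bot‖R_L = (71.6 × 1750) / (71.6 + 1750) = 68.79 kΩ.
V_out = 39.1 × 68.79 / (5.07 + 68.79) = 39.1 × 68.79/73.86 = 36.4 V.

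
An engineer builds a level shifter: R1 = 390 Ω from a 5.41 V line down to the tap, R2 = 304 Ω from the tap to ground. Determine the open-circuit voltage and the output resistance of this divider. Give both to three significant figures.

V_th = 2.37 V, R_th = 171 Ω

V_th is the open-circuit tap voltage: 5.41 × 304/(390 + 304) = 2.37 V.
With the supply zeroed, R1 and R2 appear in parallel from the tap: R_th = R1‖R2 = (390 × 304)/694.0 = 171 Ω.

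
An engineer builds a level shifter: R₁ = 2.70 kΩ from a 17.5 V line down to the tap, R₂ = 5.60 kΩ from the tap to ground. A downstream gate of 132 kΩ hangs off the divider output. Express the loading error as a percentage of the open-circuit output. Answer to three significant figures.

1.36 %

The divider's output (Thévenin) resistance is R₁‖R₂ = 1.822 kΩ.
Fractional drop under load = R_th/(R_th + R_L) = 1.822 / (1.822 + 132) = 0.01361.
So the output falls by 1.36 %.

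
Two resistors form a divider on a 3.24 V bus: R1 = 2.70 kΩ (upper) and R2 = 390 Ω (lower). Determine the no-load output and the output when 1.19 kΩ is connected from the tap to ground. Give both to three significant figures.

Unloaded: 0.409 V; loaded: 0.318 V

Open-circuit: V = 3.24 × 390/(2700 + 390) = 0.409 V.
With the load, R2 becomes R2‖R_L = 293.7 Ω, so V = 3.24 × 293.7/2994 = 0.318 V.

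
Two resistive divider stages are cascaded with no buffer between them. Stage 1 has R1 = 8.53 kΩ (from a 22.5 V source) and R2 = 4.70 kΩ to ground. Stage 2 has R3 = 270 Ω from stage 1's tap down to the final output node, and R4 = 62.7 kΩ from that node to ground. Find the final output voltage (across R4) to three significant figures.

V_out ≈ 7.59 V

Stage 2 presents R3+R4 = 62970 Ω as a load on stage 1's tap.
Stage 1's lower leg becomes R2‖(R3+R4) = 4374 Ω, so V_mid = 22.5 × 4374/12900 = 7.626 V.
Stage 2 is itself unloaded: V_out = V_mid × R4/(R3+R4) = 7.626 × 62700/62970 = 7.59 V.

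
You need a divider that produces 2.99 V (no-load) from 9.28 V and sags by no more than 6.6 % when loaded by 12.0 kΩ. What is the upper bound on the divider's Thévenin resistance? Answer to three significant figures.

Loading drop = R_th/(R_th + R_L) ≤ 0.0660, so R_th ≤ R_L · ε/(1−ε) = 12.0 kΩ × 0.0660/0.9340 = 848 Ω.
(Any R1, R2 with R2/(R1+R2) = 0.322 and R1‖R2 ≤ 848 Ω will meet the spec.)

R_th ≤ 848 Ω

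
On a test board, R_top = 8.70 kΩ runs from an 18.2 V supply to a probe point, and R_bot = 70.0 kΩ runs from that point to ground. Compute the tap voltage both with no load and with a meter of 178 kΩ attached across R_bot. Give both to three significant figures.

Open-circuit: V = 18.2 × 70.0/(8.70 + 70.0) = 16.2 V.
With the load, R_bot becomes R_bot‖R_L = 50.24 kΩ, so V = 18.2 × 50.24/58.94 = 15.5 V.

Unloaded: 16.2 V; loaded: 15.5 V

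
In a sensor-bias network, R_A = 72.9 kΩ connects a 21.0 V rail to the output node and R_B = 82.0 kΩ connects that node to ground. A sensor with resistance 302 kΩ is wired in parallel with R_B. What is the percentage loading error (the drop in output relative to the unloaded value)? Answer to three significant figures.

Unloaded V = 21.0 × 82.0/154.9 = 11.117 V.
Loaded: R_B‖R_L = 64.49 kΩ, giving V = 21.0 × 64.49/137.4 = 9.8572 V.
Drop = (11.117 − 9.8572) / 11.117 = 11.3 %.

11.3 %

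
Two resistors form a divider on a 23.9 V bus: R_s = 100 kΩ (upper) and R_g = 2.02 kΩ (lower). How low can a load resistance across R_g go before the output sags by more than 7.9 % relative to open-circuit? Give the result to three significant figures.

R_L(min) ≈ 23.1 kΩ

Output resistance R_th = R_s‖R_g = (100 × 2.02)/102.0 = 1.980 kΩ.
The fractional drop is R_th/(R_th + R_L); requiring this ≤ 0.0790 gives R_L ≥ R_th(1/0.0790 − 1) = 1.980 × 11.66 = 23.1 kΩ.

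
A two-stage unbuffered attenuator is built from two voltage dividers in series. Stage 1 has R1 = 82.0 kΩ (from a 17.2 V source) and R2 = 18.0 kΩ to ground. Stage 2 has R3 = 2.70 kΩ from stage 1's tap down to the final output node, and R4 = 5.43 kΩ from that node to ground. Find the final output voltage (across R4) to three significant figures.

Stage 2 presents R3+R4 = 8.130 kΩ as a load on stage 1's tap.
Stage 1's lower leg becomes R2‖(R3+R4) = 5.600 kΩ, so V_mid = 17.2 × 5.600/87.60 = 1.100 V.
Stage 2 is itself unloaded: V_out = V_mid × R4/(R3+R4) = 1.100 × 5.43/8.130 = 0.734 V.

V_out ≈ 0.734 V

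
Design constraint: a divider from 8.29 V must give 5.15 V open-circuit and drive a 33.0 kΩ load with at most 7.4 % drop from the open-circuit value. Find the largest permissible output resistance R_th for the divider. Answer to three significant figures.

Loading drop = R_th/(R_th + R_L) ≤ 0.0740, so R_th ≤ R_L · ε/(1−ε) = 33.0 kΩ × 0.0740/0.9260 = 2.64 kΩ.

R_th ≤ 2.64 kΩ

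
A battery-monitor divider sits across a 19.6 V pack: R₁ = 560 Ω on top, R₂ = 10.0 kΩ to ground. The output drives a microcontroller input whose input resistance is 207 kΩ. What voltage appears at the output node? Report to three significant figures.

V_out ≈ 18.5 V

The load sits in parallel with R₂: R₂‖R_L = (10000 × 207000) / (10000 + 207000) = 9539 Ω.
V_out = 19.6 × 9539 / (560 + 9539) = 19.6 × 9539/10100 = 18.5 V.
(Unloaded it would have been 18.6 V.)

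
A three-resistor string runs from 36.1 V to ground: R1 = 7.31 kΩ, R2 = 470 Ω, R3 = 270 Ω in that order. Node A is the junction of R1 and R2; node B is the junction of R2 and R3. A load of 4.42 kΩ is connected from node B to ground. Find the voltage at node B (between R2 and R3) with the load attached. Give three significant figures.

At node B, R3 is in parallel with the load: R3‖R_L = 254.5 Ω.
Below node A the resistance is R2 + (R3‖R_L) = 724.5 Ω, so V_A = 36.1 × 724.5/8034 = 3.255 V.
Then V_B = V_A × (R3‖R_L)/(R2 + R3‖R_L) = 3.255 × 254.5/724.5 = 1.14 V.

V ≈ 1.14 V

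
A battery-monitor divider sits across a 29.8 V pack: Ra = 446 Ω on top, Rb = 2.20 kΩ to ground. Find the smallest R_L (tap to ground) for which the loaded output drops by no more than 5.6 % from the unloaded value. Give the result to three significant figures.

R_L(min) ≈ 6.25 kΩ

Output resistance R_th = Ra‖Rb = (446 × 2200)/2646 = 370.8 Ω.
The fractional drop is R_th/(R_th + R_L); requiring this ≤ 0.0560 gives R_L ≥ R_th(1/0.0560 − 1) = 370.8 × 16.86 = 6.25 kΩ.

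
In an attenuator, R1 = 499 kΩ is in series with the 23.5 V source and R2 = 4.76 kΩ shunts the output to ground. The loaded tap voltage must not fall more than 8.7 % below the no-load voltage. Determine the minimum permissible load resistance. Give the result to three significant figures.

Output resistance R_th = R1‖R2 = (499 × 4.76)/503.8 = 4.715 kΩ.
The fractional drop is R_th/(R_th + R_L); requiring this ≤ 0.0870 gives R_L ≥ R_th(1/0.0870 − 1) = 4.715 × 10.49 = 49.5 kΩ.

R_L(min) ≈ 49.5 kΩ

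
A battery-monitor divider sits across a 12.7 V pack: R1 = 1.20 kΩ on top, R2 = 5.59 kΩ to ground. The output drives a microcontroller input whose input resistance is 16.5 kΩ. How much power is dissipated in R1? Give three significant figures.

Total resistance from the source is R1 + (R2‖R_L) = 5.375 kΩ, so I = 12.7/5.375 kΩ = 2.363 mA.
P = I²·R1 = (2.363 mA)² × 1.20 kΩ = 6.70 mW.

P ≈ 6.70 mW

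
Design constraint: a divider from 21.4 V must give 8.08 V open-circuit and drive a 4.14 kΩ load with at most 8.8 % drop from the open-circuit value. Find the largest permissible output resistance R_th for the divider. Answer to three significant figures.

Loading drop = R_th/(R_th + R_L) ≤ 0.0880, so R_th ≤ R_L · ε/(1−ε) = 4.14 kΩ × 0.0880/0.9120 = 399 Ω.
(Any R1, R2 with R2/(R1+R2) = 0.378 and R1‖R2 ≤ 399 Ω will meet the spec.)

R_th ≤ 399 Ω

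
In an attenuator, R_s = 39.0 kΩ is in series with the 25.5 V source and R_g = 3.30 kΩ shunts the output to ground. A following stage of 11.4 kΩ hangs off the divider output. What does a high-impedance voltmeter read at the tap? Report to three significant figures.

The load sits in parallel with R_g: R_g‖R_L = (3.30 × 11.4) / (3.30 + 11.4) = 2.559 kΩ.
V_out = 25.5 × 2.559 / (39.0 + 2.559) = 25.5 × 2.559/41.56 = 1.57 V.
(Unloaded it would have been 1.99 V.)

V_out ≈ 1.57 V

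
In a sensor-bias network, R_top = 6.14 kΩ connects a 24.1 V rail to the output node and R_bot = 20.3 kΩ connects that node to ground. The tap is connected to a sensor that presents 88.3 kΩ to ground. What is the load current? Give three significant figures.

R_bot‖R_L = 16.51 kΩ; V_out = 24.1 × 16.51/22.65 = 17.57 V.
I_L = V_out / R_L = 17.57 / 88.3 kΩ = 0.199 mA.

I_L ≈ 0.199 mA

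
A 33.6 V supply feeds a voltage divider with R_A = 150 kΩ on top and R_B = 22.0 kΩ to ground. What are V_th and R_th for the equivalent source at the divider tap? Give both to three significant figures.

V_th = 4.30 V, R_th = 19.2 kΩ

V_th is the open-circuit tap voltage: 33.6 × 22.0/(150 + 22.0) = 4.30 V.
With the supply zeroed, R_A and R_B appear in parallel from the tap: R_th = R_A‖R_B = (150 × 22.0)/172.0 = 19.2 kΩ.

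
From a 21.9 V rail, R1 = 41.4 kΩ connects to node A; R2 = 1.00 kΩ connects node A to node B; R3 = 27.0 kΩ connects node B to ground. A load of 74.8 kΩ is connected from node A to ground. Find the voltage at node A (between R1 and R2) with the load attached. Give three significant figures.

V ≈ 7.22 V

Below node A the series string R2+R3 = 28.00 kΩ sits in parallel with the 74.8 kΩ load: 20.37 kΩ.
V_A = 21.9 × 20.37/(41.4 + 20.37) = 7.22 V.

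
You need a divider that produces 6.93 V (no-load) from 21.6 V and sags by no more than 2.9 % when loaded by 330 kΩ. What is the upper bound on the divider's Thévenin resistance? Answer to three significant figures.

Loading drop = R_th/(R_th + R_L) ≤ 0.0290, so R_th ≤ R_L · ε/(1−ε) = 330 kΩ × 0.0290/0.9710 = 9.86 kΩ.
(Any R1, R2 with R2/(R1+R2) = 0.321 and R1‖R2 ≤ 9.86 kΩ will meet the spec.)

R_th ≤ 9.86 kΩ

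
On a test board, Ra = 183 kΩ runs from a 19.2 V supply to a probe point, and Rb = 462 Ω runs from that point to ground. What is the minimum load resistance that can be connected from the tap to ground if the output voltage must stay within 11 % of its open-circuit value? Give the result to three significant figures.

Output resistance R_th = Ra‖Rb = (183000 × 462)/183500 = 460.8 Ω.
The fractional drop is R_th/(R_th + R_L); requiring this ≤ 0.110 gives R_L ≥ R_th(1/0.110 − 1) = 460.8 × 8.091 = 3.73 kΩ.

R_L(min) ≈ 3.73 kΩ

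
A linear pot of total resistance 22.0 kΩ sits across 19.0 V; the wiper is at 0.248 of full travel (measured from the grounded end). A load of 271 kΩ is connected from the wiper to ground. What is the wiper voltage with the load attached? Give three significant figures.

V ≈ 4.64 V

The wiper splits the pot into (1−α)R = 16.54 kΩ above and αR = 5.456 kΩ below.
Lower section ‖ load = 5.348 kΩ.
V_wiper = 19.0 × 5.348/(16.54 + 5.348) = 4.64 V.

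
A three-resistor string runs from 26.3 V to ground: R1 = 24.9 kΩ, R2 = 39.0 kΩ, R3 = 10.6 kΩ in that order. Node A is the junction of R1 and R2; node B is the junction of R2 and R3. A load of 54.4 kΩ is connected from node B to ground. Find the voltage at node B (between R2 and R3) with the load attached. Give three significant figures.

V ≈ 3.21 V

At node B, R3 is in parallel with the load: R3‖R_L = 8.871 kΩ.
Below node A the resistance is R2 + (R3‖R_L) = 47.87 kΩ, so V_A = 26.3 × 47.87/72.77 = 17.30 V.
Then V_B = V_A × (R3‖R_L)/(R2 + R3‖R_L) = 17.30 × 8.871/47.87 = 3.21 V.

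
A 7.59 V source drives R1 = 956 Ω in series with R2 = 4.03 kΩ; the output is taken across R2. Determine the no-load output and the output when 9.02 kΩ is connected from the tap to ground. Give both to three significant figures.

Unloaded: 6.13 V; loaded: 5.65 V

Open-circuit: V = 7.59 × 4030/(956 + 4030) = 6.13 V.
With the load, R2 becomes R2‖R_L = 2785 Ω, so V = 7.59 × 2785/3741 = 5.65 V.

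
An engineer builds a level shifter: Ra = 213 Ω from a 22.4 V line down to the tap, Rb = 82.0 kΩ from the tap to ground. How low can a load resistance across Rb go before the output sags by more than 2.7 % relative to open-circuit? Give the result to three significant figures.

Output resistance R_th = Ra‖Rb = (213 × 82000)/82210 = 212.4 Ω.
The fractional drop is R_th/(R_th + R_L); requiring this ≤ 0.0270 gives R_L ≥ R_th(1/0.0270 − 1) = 212.4 × 36.04 = 7.66 kΩ.

R_L(min) ≈ 7.66 kΩ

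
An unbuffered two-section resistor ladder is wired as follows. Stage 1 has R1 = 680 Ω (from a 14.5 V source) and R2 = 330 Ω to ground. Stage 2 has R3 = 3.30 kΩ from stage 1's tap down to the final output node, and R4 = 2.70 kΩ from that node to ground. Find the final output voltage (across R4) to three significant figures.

Stage 2 presents R3+R4 = 6000 Ω as a load on stage 1's tap.
Stage 1's lower leg becomes R2‖(R3+R4) = 312.8 Ω, so V_mid = 14.5 × 312.8/992.8 = 4.568 V.
Stage 2 is itself unloaded: V_out = V_mid × R4/(R3+R4) = 4.568 × 2700/6000 = 2.06 V.

V_out ≈ 2.06 V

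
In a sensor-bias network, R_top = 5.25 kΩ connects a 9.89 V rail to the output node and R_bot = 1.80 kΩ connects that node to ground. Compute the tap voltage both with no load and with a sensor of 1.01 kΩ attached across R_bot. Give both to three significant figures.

Open-circuit: V = 9.89 × 1.80/(5.25 + 1.80) = 2.53 V.
With the load, R_bot becomes R_bot‖R_L = 0.6470 kΩ, so V = 9.89 × 0.6470/5.897 = 1.09 V.

Unloaded: 2.53 V; loaded: 1.09 V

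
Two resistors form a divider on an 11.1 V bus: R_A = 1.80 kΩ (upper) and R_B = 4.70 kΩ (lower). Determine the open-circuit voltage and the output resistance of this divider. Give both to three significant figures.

V_th is the open-circuit tap voltage: 11.1 × 4.70/(1.80 + 4.70) = 8.03 V.
With the supply zeroed, R_A and R_B appear in parallel from the tap: R_th = R_A‖R_B = (1.80 × 4.70)/6.500 = 1.30 kΩ.

V_th = 8.03 V, R_th = 1.30 kΩ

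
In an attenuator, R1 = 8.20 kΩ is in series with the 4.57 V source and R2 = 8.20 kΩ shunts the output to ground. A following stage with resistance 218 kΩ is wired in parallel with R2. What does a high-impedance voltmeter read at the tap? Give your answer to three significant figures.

V_out ≈ 2.24 V

The load sits in parallel with R2: R2‖R_L = (8.20 × 218) / (8.20 + 218) = 7.903 kΩ.
V_out = 4.57 × 7.903 / (8.20 + 7.903) = 4.57 × 7.903/16.10 = 2.24 V.
(Unloaded it would have been 2.29 V.)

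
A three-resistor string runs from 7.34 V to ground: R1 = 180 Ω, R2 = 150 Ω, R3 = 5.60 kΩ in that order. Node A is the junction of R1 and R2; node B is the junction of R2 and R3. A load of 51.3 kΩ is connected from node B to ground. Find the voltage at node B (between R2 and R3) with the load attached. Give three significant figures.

At node B, R3 is in parallel with the load: R3‖R_L = 5049 Ω.
Below node A the resistance is R2 + (R3‖R_L) = 5199 Ω, so V_A = 7.34 × 5199/5379 = 7.094 V.
Then V_B = V_A × (R3‖R_L)/(R2 + R3‖R_L) = 7.094 × 5049/5199 = 6.89 V.

V ≈ 6.89 V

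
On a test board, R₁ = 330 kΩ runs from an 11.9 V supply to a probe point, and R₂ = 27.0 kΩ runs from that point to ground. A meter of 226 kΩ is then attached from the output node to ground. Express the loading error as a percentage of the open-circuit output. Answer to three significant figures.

9.95 %

Unloaded V = 11.9 × 27.0/357.0 = 0.90000 V.
Loaded: R₂‖R_L = 24.12 kΩ, giving V = 11.9 × 24.12/354.1 = 0.81049 V.
Drop = (0.90000 − 0.81049) / 0.90000 = 9.95 %.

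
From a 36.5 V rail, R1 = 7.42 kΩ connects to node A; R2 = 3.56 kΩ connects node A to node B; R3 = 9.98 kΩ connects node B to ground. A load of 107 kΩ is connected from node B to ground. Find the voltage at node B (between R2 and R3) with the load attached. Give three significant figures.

At node B, R3 is in parallel with the load: R3‖R_L = 9.129 kΩ.
Below node A the resistance is R2 + (R3‖R_L) = 12.69 kΩ, so V_A = 36.5 × 12.69/20.11 = 23.03 V.
Then V_B = V_A × (R3‖R_L)/(R2 + R3‖R_L) = 23.03 × 9.129/12.69 = 16.6 V.

V ≈ 16.6 V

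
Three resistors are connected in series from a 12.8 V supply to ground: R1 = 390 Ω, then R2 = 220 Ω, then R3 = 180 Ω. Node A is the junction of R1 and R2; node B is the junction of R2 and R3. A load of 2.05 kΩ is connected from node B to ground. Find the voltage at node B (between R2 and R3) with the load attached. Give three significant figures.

V ≈ 2.73 V

At node B, R3 is in parallel with the load: R3‖R_L = 165.5 Ω.
Below node A the resistance is R2 + (R3‖R_L) = 385.5 Ω, so V_A = 12.8 × 385.5/775.5 = 6.363 V.
Then V_B = V_A × (R3‖R_L)/(R2 + R3‖R_L) = 6.363 × 165.5/385.5 = 2.73 V.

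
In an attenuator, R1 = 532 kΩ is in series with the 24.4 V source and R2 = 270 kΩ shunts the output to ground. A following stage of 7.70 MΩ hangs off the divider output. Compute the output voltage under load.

V_out ≈ 8.03 V

The load sits in parallel with R2: R2‖R_L = (270 × 7700) / (270 + 7700) = 260.9 kΩ.
V_out = 24.4 × 260.9 / (532 + 260.9) = 24.4 × 260.9/792.9 = 8.03 V.
(Unloaded it would have been 8.21 V.)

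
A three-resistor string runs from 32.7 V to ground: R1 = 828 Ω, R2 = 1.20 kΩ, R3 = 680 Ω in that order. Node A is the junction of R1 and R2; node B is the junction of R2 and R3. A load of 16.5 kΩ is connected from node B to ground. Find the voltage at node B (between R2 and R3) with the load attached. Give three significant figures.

At node B, R3 is in parallel with the load: R3‖R_L = 653.1 Ω.
Below node A the resistance is R2 + (R3‖R_L) = 1853 Ω, so V_A = 32.7 × 1853/2681 = 22.60 V.
Then V_B = V_A × (R3‖R_L)/(R2 + R3‖R_L) = 22.60 × 653.1/1853 = 7.97 V.

V ≈ 7.97 V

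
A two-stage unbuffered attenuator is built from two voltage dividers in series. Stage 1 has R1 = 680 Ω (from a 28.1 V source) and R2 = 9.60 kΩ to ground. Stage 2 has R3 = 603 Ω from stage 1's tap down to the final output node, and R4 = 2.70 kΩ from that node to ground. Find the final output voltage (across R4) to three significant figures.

Stage 2 presents R3+R4 = 3303 Ω as a load on stage 1's tap.
Stage 1's lower leg becomes R2‖(R3+R4) = 2457 Ω, so V_mid = 28.1 × 2457/3137 = 22.01 V.
Stage 2 is itself unloaded: V_out = V_mid × R4/(R3+R4) = 22.01 × 2700/3303 = 18.0 V.

V_out ≈ 18.0 V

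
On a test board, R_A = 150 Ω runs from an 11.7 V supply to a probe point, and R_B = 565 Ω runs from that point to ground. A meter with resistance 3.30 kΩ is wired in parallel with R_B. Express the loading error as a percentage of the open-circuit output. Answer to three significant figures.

3.47 %

The divider's output (Thévenin) resistance is R_A‖R_B = 118.5 Ω.
Fractional drop under load = R_th/(R_th + R_L) = 118.5 / (118.5 + 3300) = 0.03467.
So the output falls by 3.47 %.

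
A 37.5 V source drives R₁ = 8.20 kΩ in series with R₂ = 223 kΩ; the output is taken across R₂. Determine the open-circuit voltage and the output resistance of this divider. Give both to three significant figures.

V_th = 36.2 V, R_th = 7.91 kΩ

V_th is the open-circuit tap voltage: 37.5 × 223/(8.20 + 223) = 36.2 V.
With the supply zeroed, R₁ and R₂ appear in parallel from the tap: R_th = R₁‖R₂ = (8.20 × 223)/231.2 = 7.91 kΩ.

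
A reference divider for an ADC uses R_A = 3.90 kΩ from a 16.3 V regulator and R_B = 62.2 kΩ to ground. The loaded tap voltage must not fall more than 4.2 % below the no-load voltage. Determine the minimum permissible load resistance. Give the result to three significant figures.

R_L(min) ≈ 83.7 kΩ

Output resistance R_th = R_A‖R_B = (3.90 × 62.2)/66.10 = 3.670 kΩ.
The fractional drop is R_th/(R_th + R_L); requiring this ≤ 0.0420 gives R_L ≥ R_th(1/0.0420 − 1) = 3.670 × 22.81 = 83.7 kΩ.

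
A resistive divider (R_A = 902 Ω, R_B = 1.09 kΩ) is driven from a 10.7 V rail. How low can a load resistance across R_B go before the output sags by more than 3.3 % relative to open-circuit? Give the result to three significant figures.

R_L(min) ≈ 14.5 kΩ

Output resistance R_th = R_A‖R_B = (902 × 1090)/1992 = 493.6 Ω.
The fractional drop is R_th/(R_th + R_L); requiring this ≤ 0.0330 gives R_L ≥ R_th(1/0.0330 − 1) = 493.6 × 29.30 = 14.5 kΩ.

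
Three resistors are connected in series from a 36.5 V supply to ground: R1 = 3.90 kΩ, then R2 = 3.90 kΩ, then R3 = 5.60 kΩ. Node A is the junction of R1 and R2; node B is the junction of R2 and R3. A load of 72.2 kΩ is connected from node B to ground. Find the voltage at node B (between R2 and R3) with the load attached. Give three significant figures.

At node B, R3 is in parallel with the load: R3‖R_L = 5.197 kΩ.
Below node A the resistance is R2 + (R3‖R_L) = 9.097 kΩ, so V_A = 36.5 × 9.097/13.00 = 25.55 V.
Then V_B = V_A × (R3‖R_L)/(R2 + R3‖R_L) = 25.55 × 5.197/9.097 = 14.6 V.

V ≈ 14.6 V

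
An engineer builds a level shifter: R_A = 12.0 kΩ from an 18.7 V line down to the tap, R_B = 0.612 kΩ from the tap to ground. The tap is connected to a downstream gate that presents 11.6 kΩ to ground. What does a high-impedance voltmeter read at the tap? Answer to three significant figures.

V_out ≈ 0.864 V

The load sits in parallel with R_B: R_B‖R_L = (612 × 11600) / (612 + 11600) = 581.3 Ω.
V_out = 18.7 × 581.3 / (12000 + 581.3) = 18.7 × 581.3/12580 = 0.864 V.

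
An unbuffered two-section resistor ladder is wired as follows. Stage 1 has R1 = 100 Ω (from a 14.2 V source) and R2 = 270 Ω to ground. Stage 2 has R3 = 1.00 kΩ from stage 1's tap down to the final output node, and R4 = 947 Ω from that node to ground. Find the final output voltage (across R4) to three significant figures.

Stage 2 presents R3+R4 = 1947 Ω as a load on stage 1's tap.
Stage 1's lower leg becomes R2‖(R3+R4) = 237.1 Ω, so V_mid = 14.2 × 237.1/337.1 = 9.988 V.
Stage 2 is itself unloaded: V_out = V_mid × R4/(R3+R4) = 9.988 × 947/1947 = 4.86 V.

V_out ≈ 4.86 V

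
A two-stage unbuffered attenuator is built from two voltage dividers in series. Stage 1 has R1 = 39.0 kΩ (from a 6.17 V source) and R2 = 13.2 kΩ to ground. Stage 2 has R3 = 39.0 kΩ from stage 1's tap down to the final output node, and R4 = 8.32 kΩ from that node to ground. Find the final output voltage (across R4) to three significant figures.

Stage 2 presents R3+R4 = 47.32 kΩ as a load on stage 1's tap.
Stage 1's lower leg becomes R2‖(R3+R4) = 10.32 kΩ, so V_mid = 6.17 × 10.32/49.32 = 1.291 V.
Stage 2 is itself unloaded: V_out = V_mid × R4/(R3+R4) = 1.291 × 8.32/47.32 = 0.227 V.

V_out ≈ 0.227 V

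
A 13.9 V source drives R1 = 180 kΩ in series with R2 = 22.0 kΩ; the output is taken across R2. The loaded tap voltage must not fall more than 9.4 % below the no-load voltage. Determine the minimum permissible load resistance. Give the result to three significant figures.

R_L(min) ≈ 189 kΩ

Output resistance R_th = R1‖R2 = (180 × 22.0)/202.0 = 19.60 kΩ.
The fractional drop is R_th/(R_th + R_L); requiring this ≤ 0.0940 gives R_L ≥ R_th(1/0.0940 − 1) = 19.60 × 9.638 = 189 kΩ.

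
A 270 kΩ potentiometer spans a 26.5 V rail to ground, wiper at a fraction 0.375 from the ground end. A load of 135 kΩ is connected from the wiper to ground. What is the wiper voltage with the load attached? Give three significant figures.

The wiper splits the pot into (1−α)R = 168.8 kΩ above and αR = 101.2 kΩ below.
Lower section ‖ load = 57.86 kΩ.
V_wiper = 26.5 × 57.86/(168.8 + 57.86) = 6.77 V.

V ≈ 6.77 V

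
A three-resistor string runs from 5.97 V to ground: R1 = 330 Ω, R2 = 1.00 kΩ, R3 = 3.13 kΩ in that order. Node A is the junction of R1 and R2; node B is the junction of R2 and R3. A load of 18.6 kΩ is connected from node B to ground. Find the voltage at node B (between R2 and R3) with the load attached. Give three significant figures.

V ≈ 3.99 V

At node B, R3 is in parallel with the load: R3‖R_L = 2679 Ω.
Below node A the resistance is R2 + (R3‖R_L) = 3679 Ω, so V_A = 5.97 × 3679/4009 = 5.479 V.
Then V_B = V_A × (R3‖R_L)/(R2 + R3‖R_L) = 5.479 × 2679/3679 = 3.99 V.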